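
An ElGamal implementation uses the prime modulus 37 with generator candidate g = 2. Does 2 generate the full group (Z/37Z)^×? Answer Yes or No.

Yes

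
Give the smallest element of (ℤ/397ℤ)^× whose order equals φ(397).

φ(397) = 397 − 1 = 396 = 2^2 · 3^2 · 11.
Test candidates g = 2, 3, … against the prime factors q ∈ {2, 3, 11} of φ(397): g is a generator iff g^(396/q) ≢ 1 for every such q.
g = 2: 2^198 ≡ 396; 2^132 ≡ 1 — hits 1, so not a primitive root.
g = 3: 3^198 ≡ 1 — hits 1, so not a primitive root.
g = 4: 4^198 ≡ 1 — hits 1, so not a primitive root.
g = 5: 5^198 ≡ 396; 5^132 ≡ 362; 5^36 ≡ 290 — none is 1, so 5 is a primitive root.
So 5 is the smallest generator of (Z/397Z)^×.

5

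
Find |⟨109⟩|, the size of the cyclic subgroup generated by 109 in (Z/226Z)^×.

7

The order of 109 must divide φ(226) = φ(2)·φ(113) = 1·112 = 112 = 2^4 · 7.
Divisors of 112: 1, 2, 4, 7, 8, 14, 16, 28, 56, 112.
Check 109^d mod 226 for each divisor in increasing order:
109^1 ≡ 109 (mod 226)
109^2 ≡ 129 (mod 226)
109^4 ≡ 143 (mod 226)
109^7 ≡ 1 (mod 226) ✓
Hence ord(109) = 7.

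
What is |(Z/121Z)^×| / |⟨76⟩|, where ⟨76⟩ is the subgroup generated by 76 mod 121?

5

ord(76) | φ(121) = φ(11^2) = 11·(11−1) = 110 = 2 · 5 · 11.
Divisors of 110: 1, 2, 5, 10, 11, 22, 55, 110.
Evaluate successive powers at the divisors of 110:
76^1 ≡ 76
76^2 ≡ 89
76^5 ≡ 21
76^10 ≡ 78
76^11 ≡ 120
76^22 ≡ 1
Thus |⟨76⟩| = ord(76) = 22.
[(Z/121Z)^× : ⟨76⟩] = 110/22 = 5.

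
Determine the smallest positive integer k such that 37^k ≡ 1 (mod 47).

23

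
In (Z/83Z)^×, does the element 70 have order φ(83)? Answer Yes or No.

No

φ(83) = 83 − 1 = 82 = 2 · 41.
70 is a primitive root mod 83 iff 70^(φ(83)/q) ≢ 1 for every prime q | φ(83), i.e. q ∈ {2, 41}.
70^41 ≡ 1 (mod 83)  [q = 2: ≡ 1 ✗]
70^2 ≡ 3 (mod 83)  [q = 41: ≢ 1 ✓]
The check at q = 2 fails, so 70 generates a proper subgroup.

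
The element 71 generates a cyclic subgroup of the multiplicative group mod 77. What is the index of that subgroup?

12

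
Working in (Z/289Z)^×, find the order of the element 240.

136

Since 240 ∈ (Z/289Z)^×, its order divides φ(289) = φ(17^2) = 17·(17−1) = 272 = 2^4 · 17.
Divisors of 272: 1, 2, 4, 8, 16, 17, 34, 68, 136, 272.
Compute 240^d (mod 289) for the divisors d until we hit 1:
240^1 ≡ 240 (mod 289)
240^2 ≡ 89 (mod 289)
240^4 ≡ 118 (mod 289)
240^8 ≡ 52 (mod 289)
240^16 ≡ 103 (mod 289)
240^17 ≡ 155 (mod 289)
240^34 ≡ 38 (mod 289)
240^68 ≡ 288 (mod 289)
240^136 ≡ 1 (mod 289) ✓
The smallest such exponent is 136, so the order of 240 is 136.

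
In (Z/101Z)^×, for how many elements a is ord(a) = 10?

4

φ(101) = 101 − 1 = 100 = 2^2 · 5^2.
(Z/101Z)^× is cyclic (|G| = 100); a cyclic group of order m has exactly φ(d) elements of each order d | m, and none otherwise.
10 = 2 · 5 divides 100, and φ(10) = 4.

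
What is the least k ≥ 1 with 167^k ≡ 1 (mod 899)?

By Lagrange's theorem, ord_899(167) divides φ(899) = φ(29·31) = (29−1)·(31−1) = 28·30 = 840 = 2^3 · 3 · 5 · 7.
Divisors of 840: 1, 2, 3, 4, 5, 6, 7, 8, 10, 12, 14, 15, 20, 21, 24, 28, 30, 35, 40, 42, 56, 60, 70, 84, 105, 120, 140, 168, 210, 280, 420, 840.
Test each divisor d:
167^1 ≡ 167 (mod 899)
167^2 ≡ 20 (mod 899)
167^3 ≡ 643 (mod 899)
167^4 ≡ 400 (mod 899)
167^5 ≡ 274 (mod 899)
167^6 ≡ 808 (mod 899)
167^7 ≡ 86 (mod 899)
167^8 ≡ 877 (mod 899)
167^10 ≡ 459 (mod 899)
167^12 ≡ 190 (mod 899)
167^14 ≡ 204 (mod 899)
167^15 ≡ 805 (mod 899)
167^20 ≡ 315 (mod 899)
167^21 ≡ 463 (mod 899)
167^24 ≡ 140 (mod 899)
167^28 ≡ 262 (mod 899)
167^30 ≡ 745 (mod 899)
167^35 ≡ 57 (mod 899)
167^40 ≡ 335 (mod 899)
167^42 ≡ 407 (mod 899)
167^56 ≡ 320 (mod 899)
167^60 ≡ 342 (mod 899)
167^70 ≡ 552 (mod 899)
167^84 ≡ 233 (mod 899)
167^105 ≡ 898 (mod 899)
167^120 ≡ 94 (mod 899)
167^140 ≡ 842 (mod 899)
167^168 ≡ 349 (mod 899)
167^210 ≡ 1 (mod 899) ✓
The smallest such exponent is 210, so the order of 167 is 210.

210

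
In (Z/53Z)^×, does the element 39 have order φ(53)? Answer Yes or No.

φ(53) = 53 − 1 = 52 = 2^2 · 13.
It suffices to check that the order of 39 is not a proper divisor of 52: compute 39^(52/q) for q ∈ {2, 13}.
39^26 ≡ 52 (mod 53)  [q = 2: ≢ 1 ✓]
39^4 ≡ 44 (mod 53)  [q = 13: ≢ 1 ✓]
All checks pass, so 39 has order 52 and is a primitive root modulo 53.

Yes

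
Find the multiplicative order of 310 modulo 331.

330

Since 310 ∈ (Z/331Z)^×, its order divides φ(331) = 331 − 1 = 330 = 2 · 3 · 5 · 11.
Divisors of 330: 1, 2, 3, 5, 6, 10, 11, 15, 22, 30, 33, 55, 66, 110, 165, 330.
Compute 310^d (mod 331) for the divisors d until we hit 1:
310^1 ≡ 310 (mod 331)
310^2 ≡ 110 (mod 331)
310^3 ≡ 7 (mod 331)
310^5 ≡ 108 (mod 331)
310^6 ≡ 49 (mod 331)
310^10 ≡ 79 (mod 331)
310^11 ≡ 327 (mod 331)
310^15 ≡ 257 (mod 331)
310^22 ≡ 16 (mod 331)
310^30 ≡ 180 (mod 331)
310^33 ≡ 267 (mod 331)
310^55 ≡ 300 (mod 331)
310^66 ≡ 124 (mod 331)
310^110 ≡ 299 (mod 331)
310^165 ≡ 330 (mod 331)
310^330 ≡ 1 (mod 331) ✓
So ord_331(310) = 330.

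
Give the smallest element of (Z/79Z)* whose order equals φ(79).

3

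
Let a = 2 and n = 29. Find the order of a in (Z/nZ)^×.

28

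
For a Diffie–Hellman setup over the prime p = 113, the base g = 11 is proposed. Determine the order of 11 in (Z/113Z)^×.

56

By Lagrange's theorem, ord_113(11) divides φ(113) = 113 − 1 = 112 = 2^4 · 7.
Divisors of 112: 1, 2, 4, 7, 8, 14, 16, 28, 56, 112.
Check 11^d mod 113 for each divisor in increasing order:
11^1 ≡ 11 (mod 113)
11^2 ≡ 8 (mod 113)
11^4 ≡ 64 (mod 113)
11^7 ≡ 95 (mod 113)
11^8 ≡ 28 (mod 113)
11^14 ≡ 98 (mod 113)
11^16 ≡ 106 (mod 113)
11^28 ≡ 112 (mod 113)
11^56 ≡ 1 (mod 113) ✓
Hence ord(11) = 56.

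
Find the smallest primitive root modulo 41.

6

φ(41) = 41 − 1 = 40 = 2^3 · 5.
Test candidates g = 2, 3, … against the prime factors q ∈ {2, 5} of φ(41): g is a generator iff g^(40/q) ≢ 1 for every such q.
g = 2: 2^20 ≡ 1 — hits 1, so not a primitive root.
g = 3: 3^20 ≡ 40; 3^8 ≡ 1 — hits 1, so not a primitive root.
g = 4: 4^20 ≡ 1 — hits 1, so not a primitive root.
g = 5: 5^20 ≡ 1 — hits 1, so not a primitive root.
g = 6: 6^20 ≡ 40; 6^8 ≡ 10 — none is 1, so 6 is a primitive root.
So 6 is the smallest generator of (Z/41Z)^×.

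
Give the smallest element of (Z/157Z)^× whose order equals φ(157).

5

φ(157) = 157 − 1 = 156 = 2^2 · 3 · 13.
Test candidates g = 2, 3, … against the prime factors q ∈ {2, 3, 13} of φ(157): g is a generator iff g^(156/q) ≢ 1 for every such q.
g = 2: 2^78 ≡ 156; 2^52 ≡ 1 — hits 1, so not a primitive root.
g = 3: 3^78 ≡ 1 — hits 1, so not a primitive root.
g = 4: 4^78 ≡ 1 — hits 1, so not a primitive root.
g = 5: 5^78 ≡ 156; 5^52 ≡ 12; 5^12 ≡ 130 — none is 1, so 5 is a primitive root.
So 5 is the smallest generator of (Z/157Z)^×.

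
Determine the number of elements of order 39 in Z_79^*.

φ(79) = 79 − 1 = 78 = 2 · 3 · 13.
In a cyclic group of order 78, there are φ(d) elements of order d for each divisor d of 78, and zero for non-divisors.
39 = 3 · 13 divides 78, and φ(39) = 24.

24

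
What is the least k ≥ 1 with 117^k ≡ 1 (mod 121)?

110

The order of 117 must divide φ(121) = φ(11^2) = 11·(11−1) = 110 = 2 · 5 · 11.
Divisors of 110: 1, 2, 5, 10, 11, 22, 55, 110.
Test each divisor d:
117^1 ≡ 117 (mod 121)
117^2 ≡ 16 (mod 121)
117^5 ≡ 65 (mod 121)
117^10 ≡ 111 (mod 121)
117^11 ≡ 40 (mod 121)
117^22 ≡ 27 (mod 121)
117^55 ≡ 120 (mod 121)
117^110 ≡ 1 (mod 121) ✓
Hence ord(117) = 110.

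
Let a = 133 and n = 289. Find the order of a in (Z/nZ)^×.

The order of 133 must divide φ(289) = φ(17^2) = 17·(17−1) = 272 = 2^4 · 17.
Divisors of 272: 1, 2, 4, 8, 16, 17, 34, 68, 136, 272.
Check 133^d mod 289 for each divisor in increasing order:
133^1 ≡ 133
133^2 ≡ 60
133^4 ≡ 132
133^8 ≡ 84
133^16 ≡ 120
133^17 ≡ 65
133^34 ≡ 179
133^68 ≡ 251
133^136 ≡ 288
133^272 ≡ 1
So ord_289(133) = 272.

272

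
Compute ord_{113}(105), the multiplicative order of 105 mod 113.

ord(105) | φ(113) = 113 − 1 = 112 = 2^4 · 7.
Divisors of 112: 1, 2, 4, 7, 8, 14, 16, 28, 56, 112.
Compute 105^d (mod 113) for the divisors d until we hit 1:
105^1 ≡ 105
105^2 ≡ 64
105^4 ≡ 28
105^7 ≡ 15
105^8 ≡ 106
105^14 ≡ 112
105^16 ≡ 49
105^28 ≡ 1
Hence ord(105) = 28.

28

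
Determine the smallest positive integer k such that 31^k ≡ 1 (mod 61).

60

ord(31) | φ(61) = 61 − 1 = 60 = 2^2 · 3 · 5.
Divisors of 60: 1, 2, 3, 4, 5, 6, 10, 12, 15, 20, 30, 60.
Test each divisor d:
31^1 ≡ 31
31^2 ≡ 46
31^3 ≡ 23
31^4 ≡ 42
31^5 ≡ 21
31^6 ≡ 41
31^10 ≡ 14
31^12 ≡ 34
31^15 ≡ 50
31^20 ≡ 13
31^30 ≡ 60
31^60 ≡ 1
So ord_61(31) = 60.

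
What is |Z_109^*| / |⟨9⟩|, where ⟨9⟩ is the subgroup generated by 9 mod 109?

4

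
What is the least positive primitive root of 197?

φ(197) = 197 − 1 = 196 = 2^2 · 7^2.
Test candidates g = 2, 3, … against the prime factors q ∈ {2, 7} of φ(197): g is a generator iff g^(196/q) ≢ 1 for every such q.
g = 2: 2^98 ≡ 196; 2^28 ≡ 104 — none is 1, so 2 is a primitive root.
So 2 is the smallest generator of (Z/197Z)^×.

2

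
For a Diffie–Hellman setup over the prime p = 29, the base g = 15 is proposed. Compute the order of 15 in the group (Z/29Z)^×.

By Lagrange's theorem, ord_29(15) divides φ(29) = 29 − 1 = 28 = 2^2 · 7.
Divisors of 28: 1, 2, 4, 7, 14, 28.
Check 15^d mod 29 for each divisor in increasing order:
15^1 ≡ 15 (mod 29)
15^2 ≡ 22 (mod 29)
15^4 ≡ 20 (mod 29)
15^7 ≡ 17 (mod 29)
15^14 ≡ 28 (mod 29)
15^28 ≡ 1 (mod 29) ✓
The smallest such exponent is 28, so the order of 15 is 28.

28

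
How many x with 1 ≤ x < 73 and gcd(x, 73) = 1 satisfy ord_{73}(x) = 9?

6

φ(73) = 73 − 1 = 72 = 2^3 · 3^2.
(Z/73Z)^× is cyclic (|G| = 72); a cyclic group of order m has exactly φ(d) elements of each order d | m, and none otherwise.
9 = 3^2 divides 72, and φ(9) = 6.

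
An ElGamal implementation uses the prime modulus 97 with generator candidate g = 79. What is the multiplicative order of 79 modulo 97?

16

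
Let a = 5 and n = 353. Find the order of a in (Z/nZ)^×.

352

The order of 5 must divide φ(353) = 353 − 1 = 352 = 2^5 · 11.
Divisors of 352: 1, 2, 4, 8, 11, 16, 22, 32, 44, 88, 176, 352.
Evaluate successive powers at the divisors of 352:
5^1 ≡ 5
5^2 ≡ 25
5^4 ≡ 272
5^8 ≡ 207
5^11 ≡ 106
5^16 ≡ 136
5^22 ≡ 293
5^32 ≡ 140
5^44 ≡ 70
5^88 ≡ 311
5^176 ≡ 352
5^352 ≡ 1
So ord_353(5) = 352.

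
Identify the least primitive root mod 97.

φ(97) = 97 − 1 = 96 = 2^5 · 3.
Test candidates g = 2, 3, … against the prime factors q ∈ {2, 3} of φ(97): g is a generator iff g^(96/q) ≢ 1 for every such q.
g = 2: 2^48 ≡ 1 — hits 1, so not a primitive root.
g = 3: 3^48 ≡ 1 — hits 1, so not a primitive root.
g = 4: 4^48 ≡ 1 — hits 1, so not a primitive root.
g = 5: 5^48 ≡ 96; 5^32 ≡ 35 — none is 1, so 5 is a primitive root.
The smallest primitive root modulo 97 is 5.

5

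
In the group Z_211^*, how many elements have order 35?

24

φ(211) = 211 − 1 = 210 = 2 · 3 · 5 · 7.
(Z/211Z)^× is cyclic (|G| = 210); a cyclic group of order m has exactly φ(d) elements of each order d | m, and none otherwise.
35 = 5 · 7 divides 210, and φ(35) = 24.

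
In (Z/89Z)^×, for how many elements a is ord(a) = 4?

2

φ(89) = 89 − 1 = 88 = 2^3 · 11.
Since (Z/89Z)^× is cyclic of order 88, the number of elements of order d is φ(d) when d | 88 and 0 otherwise.
4 = 2^2 divides 88, and φ(4) = 2.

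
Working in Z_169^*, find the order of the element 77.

ord(77) | φ(169) = φ(13^2) = 13·(13−1) = 156 = 2^2 · 3 · 13.
Divisors of 156: 1, 2, 3, 4, 6, 12, 13, 26, 39, 52, 78, 156.
Evaluate successive powers at the divisors of 156:
77^1 ≡ 77 (mod 169)
77^2 ≡ 14 (mod 169)
77^3 ≡ 64 (mod 169)
77^4 ≡ 27 (mod 169)
77^6 ≡ 40 (mod 169)
77^12 ≡ 79 (mod 169)
77^13 ≡ 168 (mod 169)
77^26 ≡ 1 (mod 169) ✓
Hence ord(77) = 26.

26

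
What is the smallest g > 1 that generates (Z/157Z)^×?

φ(157) = 157 − 1 = 156 = 2^2 · 3 · 13.
Test candidates g = 2, 3, … against the prime factors q ∈ {2, 3, 13} of φ(157): g is a generator iff g^(156/q) ≢ 1 for every such q.
g = 2: 2^78 ≡ 156; 2^52 ≡ 1 — hits 1, so not a primitive root.
g = 3: 3^78 ≡ 1 — hits 1, so not a primitive root.
g = 4: 4^78 ≡ 1 — hits 1, so not a primitive root.
g = 5: 5^78 ≡ 156; 5^52 ≡ 12; 5^12 ≡ 130 — none is 1, so 5 is a primitive root.
The smallest primitive root modulo 157 is 5.

5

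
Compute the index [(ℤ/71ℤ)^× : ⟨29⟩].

2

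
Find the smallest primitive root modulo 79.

3

φ(79) = 79 − 1 = 78 = 2 · 3 · 13.
Test candidates g = 2, 3, … against the prime factors q ∈ {2, 3, 13} of φ(79): g is a generator iff g^(78/q) ≢ 1 for every such q.
g = 2: 2^39 ≡ 1 — hits 1, so not a primitive root.
g = 3: 3^39 ≡ 78; 3^26 ≡ 23; 3^6 ≡ 18 — none is 1, so 3 is a primitive root.
Hence the least primitive root of 79 is 3.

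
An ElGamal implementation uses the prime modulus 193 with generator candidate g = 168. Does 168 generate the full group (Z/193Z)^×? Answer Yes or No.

No

φ(193) = 193 − 1 = 192 = 2^6 · 3.
It suffices to check that the order of 168 is not a proper divisor of 192: compute 168^(192/q) for q ∈ {2, 3}.
168^96 ≡ 1 (mod 193)  [q = 2: ≡ 1 ✗]
168^64 ≡ 108 (mod 193)  [q = 3: ≢ 1 ✓]
168^96 ≡ 1 shows ord(168) | 96, strictly less than φ(193); not a primitive root.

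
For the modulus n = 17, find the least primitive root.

3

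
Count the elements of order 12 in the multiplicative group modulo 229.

4

φ(229) = 229 − 1 = 228 = 2^2 · 3 · 19.
Since (Z/229Z)^× is cyclic of order 228, the number of elements of order d is φ(d) when d | 228 and 0 otherwise.
12 = 2^2 · 3 divides 228, and φ(12) = 4.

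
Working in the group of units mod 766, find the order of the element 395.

191

Since 395 ∈ (Z/766Z)^×, its order divides φ(766) = φ(2)·φ(383) = 1·382 = 382 = 2 · 191.
Divisors of 382: 1, 2, 191, 382.
Evaluate successive powers at the divisors of 382:
395^1 ≡ 395
395^2 ≡ 527
395^191 ≡ 1
Hence ord(395) = 191.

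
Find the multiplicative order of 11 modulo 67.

ord(11) | φ(67) = 67 − 1 = 66 = 2 · 3 · 11.
Divisors of 66: 1, 2, 3, 6, 11, 22, 33, 66.
Check 11^d mod 67 for each divisor in increasing order:
11^1 ≡ 11 (mod 67)
11^2 ≡ 54 (mod 67)
11^3 ≡ 58 (mod 67)
11^6 ≡ 14 (mod 67)
11^11 ≡ 30 (mod 67)
11^22 ≡ 29 (mod 67)
11^33 ≡ 66 (mod 67)
11^66 ≡ 1 (mod 67) ✓
The smallest such exponent is 66, so the order of 11 is 66.

66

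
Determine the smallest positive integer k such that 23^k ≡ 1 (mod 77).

3

By Lagrange's theorem, ord_77(23) divides φ(77) = φ(7·11) = (7−1)·(11−1) = 6·10 = 60 = 2^2 · 3 · 5.
Divisors of 60: 1, 2, 3, 4, 5, 6, 10, 12, 15, 20, 30, 60.
Test each divisor d:
23^1 ≡ 23
23^2 ≡ 67
23^3 ≡ 1
Therefore the multiplicative order of 23 modulo 77 is 3.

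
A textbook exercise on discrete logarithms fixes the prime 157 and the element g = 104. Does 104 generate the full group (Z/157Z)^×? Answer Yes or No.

Yes

φ(157) = 157 − 1 = 156 = 2^2 · 3 · 13.
Test 104^(156/q) mod 157 for each prime factor q of 156:
104^78 ≡ 156 (mod 157)  [q = 2: ≢ 1 ✓]
104^52 ≡ 144 (mod 157)  [q = 3: ≢ 1 ✓]
104^12 ≡ 75 (mod 157)  [q = 13: ≢ 1 ✓]
None equal 1, so ord_157(104) = 156: 104 is a primitive root.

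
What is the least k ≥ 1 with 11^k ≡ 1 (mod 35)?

Since 11 ∈ (Z/35Z)^×, its order divides φ(35) = φ(5·7) = (5−1)·(7−1) = 4·6 = 24 = 2^3 · 3.
Divisors of 24: 1, 2, 3, 4, 6, 8, 12, 24.
Evaluate successive powers at the divisors of 24:
11^1 ≡ 11 (mod 35)
11^2 ≡ 16 (mod 35)
11^3 ≡ 1 (mod 35) ✓
The smallest such exponent is 3, so the order of 11 is 3.

3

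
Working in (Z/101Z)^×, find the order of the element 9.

50

Since 9 ∈ (Z/101Z)^×, its order divides φ(101) = 101 − 1 = 100 = 2^2 · 5^2.
Divisors of 100: 1, 2, 4, 5, 10, 20, 25, 50, 100.
Compute 9^d (mod 101) for the divisors d until we hit 1:
9^1 ≡ 9 (mod 101)
9^2 ≡ 81 (mod 101)
9^4 ≡ 97 (mod 101)
9^5 ≡ 65 (mod 101)
9^10 ≡ 84 (mod 101)
9^20 ≡ 87 (mod 101)
9^25 ≡ 100 (mod 101)
9^50 ≡ 1 (mod 101) ✓
So ord_101(9) = 50.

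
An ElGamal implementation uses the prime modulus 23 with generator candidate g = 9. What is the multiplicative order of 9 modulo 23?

ord(9) | φ(23) = 23 − 1 = 22 = 2 · 11.
Divisors of 22: 1, 2, 11, 22.
Test each divisor d:
9^1 ≡ 9
9^2 ≡ 12
9^11 ≡ 1
Hence ord(9) = 11.

11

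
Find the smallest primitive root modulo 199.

φ(199) = 199 − 1 = 198 = 2 · 3^2 · 11.
g is a primitive root iff g^(198/q) ≢ 1 (mod 199) for each prime q ∈ {2, 3, 11}.
g = 2: 2^99 ≡ 1 — hits 1, so not a primitive root.
g = 3: 3^99 ≡ 198; 3^66 ≡ 106; 3^18 ≡ 125 — none is 1, so 3 is a primitive root.
So 3 is the smallest generator of (Z/199Z)^×.

3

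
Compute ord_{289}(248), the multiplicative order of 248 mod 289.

Since 248 ∈ (Z/289Z)^×, its order divides φ(289) = φ(17^2) = 17·(17−1) = 272 = 2^4 · 17.
Divisors of 272: 1, 2, 4, 8, 16, 17, 34, 68, 136, 272.
Compute 248^d (mod 289) for the divisors d until we hit 1:
248^1 ≡ 248 (mod 289)
248^2 ≡ 236 (mod 289)
248^4 ≡ 208 (mod 289)
248^8 ≡ 203 (mod 289)
248^16 ≡ 171 (mod 289)
248^17 ≡ 214 (mod 289)
248^34 ≡ 134 (mod 289)
248^68 ≡ 38 (mod 289)
248^136 ≡ 288 (mod 289)
248^272 ≡ 1 (mod 289) ✓
The smallest such exponent is 272, so the order of 248 is 272.

272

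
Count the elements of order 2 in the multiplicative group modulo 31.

1

φ(31) = 31 − 1 = 30 = 2 · 3 · 5.
Since (Z/31Z)^× is cyclic of order 30, the number of elements of order d is φ(d) when d | 30 and 0 otherwise.
2 | 30, and φ(2) = 2 − 1 = 1.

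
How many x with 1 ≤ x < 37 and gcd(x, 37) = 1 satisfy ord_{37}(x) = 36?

12

φ(37) = 37 − 1 = 36 = 2^2 · 3^2.
(Z/37Z)^× is cyclic (|G| = 36); a cyclic group of order m has exactly φ(d) elements of each order d | m, and none otherwise.
36 = 2^2 · 3^2 divides 36, and φ(36) = 12.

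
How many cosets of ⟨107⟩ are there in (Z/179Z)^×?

ord(107) | φ(179) = 179 − 1 = 178 = 2 · 89.
Divisors of 178: 1, 2, 89, 178.
Check 107^d mod 179 for each divisor in increasing order:
107^1 ≡ 107 (mod 179)
107^2 ≡ 172 (mod 179)
107^89 ≡ 1 (mod 179) ✓
The order of 107 is 89, so the subgroup it generates has 89 elements.
Index = |(Z/179Z)^×| / |⟨107⟩| = 178 / 89 = 2.

2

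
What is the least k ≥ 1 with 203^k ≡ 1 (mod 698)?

116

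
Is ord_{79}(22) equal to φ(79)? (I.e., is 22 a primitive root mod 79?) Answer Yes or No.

No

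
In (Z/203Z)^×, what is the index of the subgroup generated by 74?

ord(74) | φ(203) = φ(7·29) = (7−1)·(29−1) = 6·28 = 168 = 2^3 · 3 · 7.
Divisors of 168: 1, 2, 3, 4, 6, 7, 8, 12, 14, 21, 24, 28, 42, 56, 84, 168.
Check 74^d mod 203 for each divisor in increasing order:
74^1 ≡ 74 (mod 203)
74^2 ≡ 198 (mod 203)
74^3 ≡ 36 (mod 203)
74^4 ≡ 25 (mod 203)
74^6 ≡ 78 (mod 203)
74^7 ≡ 88 (mod 203)
74^8 ≡ 16 (mod 203)
74^12 ≡ 197 (mod 203)
74^14 ≡ 30 (mod 203)
74^21 ≡ 1 (mod 203) ✓
Thus |⟨74⟩| = ord(74) = 21.
Index = |(Z/203Z)^×| / |⟨74⟩| = 168 / 21 = 8.

8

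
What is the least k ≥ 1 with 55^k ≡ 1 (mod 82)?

By Lagrange's theorem, ord_82(55) divides φ(82) = φ(2)·φ(41) = 1·40 = 40 = 2^3 · 5.
Divisors of 40: 1, 2, 4, 5, 8, 10, 20, 40.
Compute 55^d (mod 82) for the divisors d until we hit 1:
55^1 ≡ 55 (mod 82)
55^2 ≡ 73 (mod 82)
55^4 ≡ 81 (mod 82)
55^5 ≡ 27 (mod 82)
55^8 ≡ 1 (mod 82) ✓
So ord_82(55) = 8.

8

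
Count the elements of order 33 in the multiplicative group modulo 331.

φ(331) = 331 − 1 = 330 = 2 · 3 · 5 · 11.
In a cyclic group of order 330, there are φ(d) elements of order d for each divisor d of 330, and zero for non-divisors.
33 = 3 · 11 divides 330, and φ(33) = 20.

20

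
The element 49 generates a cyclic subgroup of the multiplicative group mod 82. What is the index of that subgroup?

By Lagrange's theorem, ord_82(49) divides φ(82) = φ(2)·φ(41) = 1·40 = 40 = 2^3 · 5.
Divisors of 40: 1, 2, 4, 5, 8, 10, 20, 40.
Check 49^d mod 82 for each divisor in increasing order:
49^1 ≡ 49 (mod 82)
49^2 ≡ 23 (mod 82)
49^4 ≡ 37 (mod 82)
49^5 ≡ 9 (mod 82)
49^8 ≡ 57 (mod 82)
49^10 ≡ 81 (mod 82)
49^20 ≡ 1 (mod 82) ✓
So ord_82(49) = 20, hence |⟨49⟩| = 20.
The index is φ(82) / ord(49) = 40 / 20 = 2.

2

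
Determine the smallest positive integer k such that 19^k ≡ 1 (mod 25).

10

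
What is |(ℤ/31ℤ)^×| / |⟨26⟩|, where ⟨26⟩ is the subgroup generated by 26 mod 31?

ord(26) | φ(31) = 31 − 1 = 30 = 2 · 3 · 5.
Divisors of 30: 1, 2, 3, 5, 6, 10, 15, 30.
Check 26^d mod 31 for each divisor in increasing order:
26^1 ≡ 26 (mod 31)
26^2 ≡ 25 (mod 31)
26^3 ≡ 30 (mod 31)
26^5 ≡ 6 (mod 31)
26^6 ≡ 1 (mod 31) ✓
The order of 26 is 6, so the subgroup it generates has 6 elements.
The index is φ(31) / ord(26) = 30 / 6 = 5.

5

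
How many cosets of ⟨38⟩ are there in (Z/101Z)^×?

1

The order of 38 must divide φ(101) = 101 − 1 = 100 = 2^2 · 5^2.
Divisors of 100: 1, 2, 4, 5, 10, 20, 25, 50, 100.
Check 38^d mod 101 for each divisor in increasing order:
38^1 ≡ 38 (mod 101)
38^2 ≡ 30 (mod 101)
38^4 ≡ 92 (mod 101)
38^5 ≡ 62 (mod 101)
38^10 ≡ 6 (mod 101)
38^20 ≡ 36 (mod 101)
38^25 ≡ 10 (mod 101)
38^50 ≡ 100 (mod 101)
38^100 ≡ 1 (mod 101) ✓
So ord_101(38) = 100, hence |⟨38⟩| = 100.
The index is φ(101) / ord(38) = 100 / 100 = 1.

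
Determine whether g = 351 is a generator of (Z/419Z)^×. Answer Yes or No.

φ(419) = 419 − 1 = 418 = 2 · 11 · 19.
An element g generates (Z/419Z)^× iff g^(418/q) ≢ 1 (mod 419) for each prime q ∈ {2, 11, 19}.
351^209 ≡ 1 (mod 419)  [q = 2: ≡ 1 ✗]
351^38 ≡ 69 (mod 419)  [q = 11: ≢ 1 ✓]
351^22 ≡ 248 (mod 419)  [q = 19: ≢ 1 ✓]
Since 351^209 ≡ 1, the order of 351 divides 209 < 418, so 351 is not a primitive root.

No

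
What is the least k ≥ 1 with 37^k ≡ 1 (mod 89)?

ord(37) | φ(89) = 89 − 1 = 88 = 2^3 · 11.
Divisors of 88: 1, 2, 4, 8, 11, 22, 44, 88.
Compute 37^d (mod 89) for the divisors d until we hit 1:
37^1 ≡ 37 (mod 89)
37^2 ≡ 34 (mod 89)
37^4 ≡ 88 (mod 89)
37^8 ≡ 1 (mod 89) ✓
So ord_89(37) = 8.

8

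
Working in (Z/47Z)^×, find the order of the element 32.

The order of 32 must divide φ(47) = 47 − 1 = 46 = 2 · 23.
Divisors of 46: 1, 2, 23, 46.
Compute 32^d (mod 47) for the divisors d until we hit 1:
32^1 ≡ 32
32^2 ≡ 37
32^23 ≡ 1
Hence ord(32) = 23.

23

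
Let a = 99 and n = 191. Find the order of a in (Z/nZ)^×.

190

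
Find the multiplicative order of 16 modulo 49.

By Lagrange's theorem, ord_49(16) divides φ(49) = φ(7^2) = 7·(7−1) = 42 = 2 · 3 · 7.
Divisors of 42: 1, 2, 3, 6, 7, 14, 21, 42.
Compute 16^d (mod 49) for the divisors d until we hit 1:
16^1 ≡ 16 (mod 49)
16^2 ≡ 11 (mod 49)
16^3 ≡ 29 (mod 49)
16^6 ≡ 8 (mod 49)
16^7 ≡ 30 (mod 49)
16^14 ≡ 18 (mod 49)
16^21 ≡ 1 (mod 49) ✓
The smallest such exponent is 21, so the order of 16 is 21.

21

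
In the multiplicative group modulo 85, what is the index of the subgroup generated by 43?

8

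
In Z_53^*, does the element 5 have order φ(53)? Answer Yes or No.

Yes

φ(53) = 53 − 1 = 52 = 2^2 · 13.
An element g generates (Z/53Z)^× iff g^(52/q) ≢ 1 (mod 53) for each prime q ∈ {2, 13}.
5^26 ≡ 52 (mod 53)  [q = 2: ≢ 1 ✓]
5^4 ≡ 42 (mod 53)  [q = 13: ≢ 1 ✓]
All checks pass, so 5 has order 52 and is a primitive root modulo 53.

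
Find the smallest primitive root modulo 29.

φ(29) = 29 − 1 = 28 = 2^2 · 7.
g is a primitive root iff g^(28/q) ≢ 1 (mod 29) for each prime q ∈ {2, 7}.
g = 2: 2^14 ≡ 28; 2^4 ≡ 16 — none is 1, so 2 is a primitive root.
So 2 is the smallest generator of (Z/29Z)^×.

2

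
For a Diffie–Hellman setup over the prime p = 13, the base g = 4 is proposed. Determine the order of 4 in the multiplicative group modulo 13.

6

The order of 4 must divide φ(13) = 13 − 1 = 12 = 2^2 · 3.
Divisors of 12: 1, 2, 3, 4, 6, 12.
Evaluate successive powers at the divisors of 12:
4^1 ≡ 4
4^2 ≡ 3
4^3 ≡ 12
4^4 ≡ 9
4^6 ≡ 1
The smallest such exponent is 6, so the order of 4 is 6.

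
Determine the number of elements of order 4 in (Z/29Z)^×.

2

φ(29) = 29 − 1 = 28 = 2^2 · 7.
(Z/29Z)^× is cyclic (|G| = 28); a cyclic group of order m has exactly φ(d) elements of each order d | m, and none otherwise.
4 = 2^2 divides 28, and φ(4) = 2.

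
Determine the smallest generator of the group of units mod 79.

3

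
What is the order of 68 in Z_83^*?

41

The order of 68 must divide φ(83) = 83 − 1 = 82 = 2 · 41.
Divisors of 82: 1, 2, 41, 82.
Check 68^d mod 83 for each divisor in increasing order:
68^1 ≡ 68
68^2 ≡ 59
68^41 ≡ 1
Therefore the multiplicative order of 68 modulo 83 is 41.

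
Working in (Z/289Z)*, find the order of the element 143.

ord(143) | φ(289) = φ(17^2) = 17·(17−1) = 272 = 2^4 · 17.
Divisors of 272: 1, 2, 4, 8, 16, 17, 34, 68, 136, 272.
Evaluate successive powers at the divisors of 272:
143^1 ≡ 143 (mod 289)
143^2 ≡ 219 (mod 289)
143^4 ≡ 276 (mod 289)
143^8 ≡ 169 (mod 289)
143^16 ≡ 239 (mod 289)
143^17 ≡ 75 (mod 289)
143^34 ≡ 134 (mod 289)
143^68 ≡ 38 (mod 289)
143^136 ≡ 288 (mod 289)
143^272 ≡ 1 (mod 289) ✓
Therefore the multiplicative order of 143 modulo 289 is 272.

272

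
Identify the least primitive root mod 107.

2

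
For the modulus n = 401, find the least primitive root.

3

φ(401) = 401 − 1 = 400 = 2^4 · 5^2.
Test candidates g = 2, 3, … against the prime factors q ∈ {2, 5} of φ(401): g is a generator iff g^(400/q) ≢ 1 for every such q.
g = 2: 2^200 ≡ 1 — hits 1, so not a primitive root.
g = 3: 3^200 ≡ 400; 3^80 ≡ 72 — none is 1, so 3 is a primitive root.
The smallest primitive root modulo 401 is 3.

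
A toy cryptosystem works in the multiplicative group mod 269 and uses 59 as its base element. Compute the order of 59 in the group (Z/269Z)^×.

268

Since 59 ∈ (Z/269Z)^×, its order divides φ(269) = 269 − 1 = 268 = 2^2 · 67.
Divisors of 268: 1, 2, 4, 67, 134, 268.
Compute 59^d (mod 269) for the divisors d until we hit 1:
59^1 ≡ 59
59^2 ≡ 253
59^4 ≡ 256
59^67 ≡ 82
59^134 ≡ 268
59^268 ≡ 1
So ord_269(59) = 268.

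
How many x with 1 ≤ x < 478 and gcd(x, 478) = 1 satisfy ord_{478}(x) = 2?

φ(478) = φ(2)·φ(239) = 1·238 = 238 = 2 · 7 · 17.
In a cyclic group of order 238, there are φ(d) elements of order d for each divisor d of 238, and zero for non-divisors.
2 | 238, and φ(2) = 2 − 1 = 1.

1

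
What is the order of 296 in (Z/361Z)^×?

57

By Lagrange's theorem, ord_361(296) divides φ(361) = φ(19^2) = 19·(19−1) = 342 = 2 · 3^2 · 19.
Divisors of 342: 1, 2, 3, 6, 9, 18, 19, 38, 57, 114, 171, 342.
Test each divisor d:
296^1 ≡ 296 (mod 361)
296^2 ≡ 254 (mod 361)
296^3 ≡ 96 (mod 361)
296^6 ≡ 191 (mod 361)
296^9 ≡ 286 (mod 361)
296^18 ≡ 210 (mod 361)
296^19 ≡ 68 (mod 361)
296^38 ≡ 292 (mod 361)
296^57 ≡ 1 (mod 361) ✓
The smallest such exponent is 57, so the order of 296 is 57.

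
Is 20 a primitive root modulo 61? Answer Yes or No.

φ(61) = 61 − 1 = 60 = 2^2 · 3 · 5.
It suffices to check that the order of 20 is not a proper divisor of 60: compute 20^(60/q) for q ∈ {2, 3, 5}.
20^30 ≡ 1 (mod 61)  [q = 2: ≡ 1 ✗]
20^20 ≡ 1 (mod 61)  [q = 3: ≡ 1 ✗]
20^12 ≡ 34 (mod 61)  [q = 5: ≢ 1 ✓]
Since 20^30 ≡ 1, the order of 20 divides 30 < 60, so 20 is not a primitive root.

No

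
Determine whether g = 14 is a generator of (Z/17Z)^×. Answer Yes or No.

φ(17) = 17 − 1 = 16 = 2^4.
An element g generates (Z/17Z)^× iff g^(16/q) ≢ 1 (mod 17) for each prime q ∈ {2}.
14^8 ≡ 16 (mod 17)  [q = 2: ≢ 1 ✓]
Every test exponent gives a nontrivial residue, hence 14 generates the full group.

Yes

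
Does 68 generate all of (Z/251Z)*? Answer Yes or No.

No

φ(251) = 251 − 1 = 250 = 2 · 5^3.
It suffices to check that the order of 68 is not a proper divisor of 250: compute 68^(250/q) for q ∈ {2, 5}.
68^125 ≡ 1 (mod 251)  [q = 2: ≡ 1 ✗]
68^50 ≡ 149 (mod 251)  [q = 5: ≢ 1 ✓]
68^125 ≡ 1 shows ord(68) | 125, strictly less than φ(251); not a primitive root.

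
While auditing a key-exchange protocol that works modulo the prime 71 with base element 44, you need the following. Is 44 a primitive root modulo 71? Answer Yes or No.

φ(71) = 71 − 1 = 70 = 2 · 5 · 7.
It suffices to check that the order of 44 is not a proper divisor of 70: compute 44^(70/q) for q ∈ {2, 5, 7}.
44^35 ≡ 70 (mod 71)  [q = 2: ≢ 1 ✓]
44^14 ≡ 57 (mod 71)  [q = 5: ≢ 1 ✓]
44^10 ≡ 45 (mod 71)  [q = 7: ≢ 1 ✓]
All checks pass, so 44 has order 70 and is a primitive root modulo 71.

Yes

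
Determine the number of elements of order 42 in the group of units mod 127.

φ(127) = 127 − 1 = 126 = 2 · 3^2 · 7.
Since (Z/127Z)^× is cyclic of order 126, the number of elements of order d is φ(d) when d | 126 and 0 otherwise.
42 = 2 · 3 · 7 divides 126, and φ(42) = 12.

12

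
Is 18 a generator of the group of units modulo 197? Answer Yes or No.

φ(197) = 197 − 1 = 196 = 2^2 · 7^2.
18 is a primitive root mod 197 iff 18^(φ(197)/q) ≢ 1 for every prime q | φ(197), i.e. q ∈ {2, 7}.
18^98 ≡ 196 (mod 197)  [q = 2: ≢ 1 ✓]
18^28 ≡ 36 (mod 197)  [q = 7: ≢ 1 ✓]
None equal 1, so ord_197(18) = 196: 18 is a primitive root.

Yes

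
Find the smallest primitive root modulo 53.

2

φ(53) = 53 − 1 = 52 = 2^2 · 13.
g is a primitive root iff g^(52/q) ≢ 1 (mod 53) for each prime q ∈ {2, 13}.
g = 2: 2^26 ≡ 52; 2^4 ≡ 16 — none is 1, so 2 is a primitive root.
Hence the least primitive root of 53 is 2.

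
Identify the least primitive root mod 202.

3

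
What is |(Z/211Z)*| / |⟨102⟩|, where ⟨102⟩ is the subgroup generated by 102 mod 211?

3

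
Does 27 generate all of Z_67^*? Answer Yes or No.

No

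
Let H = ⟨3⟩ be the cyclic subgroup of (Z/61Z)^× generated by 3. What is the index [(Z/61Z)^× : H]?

ord(3) | φ(61) = 61 − 1 = 60 = 2^2 · 3 · 5.
Divisors of 60: 1, 2, 3, 4, 5, 6, 10, 12, 15, 20, 30, 60.
Compute 3^d (mod 61) for the divisors d until we hit 1:
3^1 ≡ 3
3^2 ≡ 9
3^3 ≡ 27
3^4 ≡ 20
3^5 ≡ 60
3^6 ≡ 58
3^10 ≡ 1
So ord_61(3) = 10, hence |⟨3⟩| = 10.
The index is φ(61) / ord(3) = 60 / 10 = 6.

6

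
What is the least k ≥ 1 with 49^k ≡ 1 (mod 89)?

44

ord(49) | φ(89) = 89 − 1 = 88 = 2^3 · 11.
Divisors of 88: 1, 2, 4, 8, 11, 22, 44, 88.
Check 49^d mod 89 for each divisor in increasing order:
49^1 ≡ 49 (mod 89)
49^2 ≡ 87 (mod 89)
49^4 ≡ 4 (mod 89)
49^8 ≡ 16 (mod 89)
49^11 ≡ 34 (mod 89)
49^22 ≡ 88 (mod 89)
49^44 ≡ 1 (mod 89) ✓
The smallest such exponent is 44, so the order of 49 is 44.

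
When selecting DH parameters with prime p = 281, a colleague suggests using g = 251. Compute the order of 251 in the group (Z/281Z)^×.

The order of 251 must divide φ(281) = 281 − 1 = 280 = 2^3 · 5 · 7.
Divisors of 280: 1, 2, 4, 5, 7, 8, 10, 14, 20, 28, 35, 40, 56, 70, 140, 280.
Compute 251^d (mod 281) for the divisors d until we hit 1:
251^1 ≡ 251 (mod 281)
251^2 ≡ 57 (mod 281)
251^4 ≡ 158 (mod 281)
251^5 ≡ 37 (mod 281)
251^7 ≡ 142 (mod 281)
251^8 ≡ 236 (mod 281)
251^10 ≡ 245 (mod 281)
251^14 ≡ 213 (mod 281)
251^20 ≡ 172 (mod 281)
251^28 ≡ 128 (mod 281)
251^35 ≡ 192 (mod 281)
251^40 ≡ 79 (mod 281)
251^56 ≡ 86 (mod 281)
251^70 ≡ 53 (mod 281)
251^140 ≡ 280 (mod 281)
251^280 ≡ 1 (mod 281) ✓
The smallest such exponent is 280, so the order of 251 is 280.

280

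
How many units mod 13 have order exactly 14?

φ(13) = 13 − 1 = 12 = 2^2 · 3.
Since (Z/13Z)^× is cyclic of order 12, the number of elements of order d is φ(d) when d | 12 and 0 otherwise.
Since 14 ∤ 12, the count is 0.

0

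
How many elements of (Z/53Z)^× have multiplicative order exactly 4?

2

φ(53) = 53 − 1 = 52 = 2^2 · 13.
(Z/53Z)^× is cyclic (|G| = 52); a cyclic group of order m has exactly φ(d) elements of each order d | m, and none otherwise.
4 = 2^2 divides 52, and φ(4) = 2.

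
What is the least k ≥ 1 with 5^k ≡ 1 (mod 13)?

Since 5 ∈ (Z/13Z)^×, its order divides φ(13) = 13 − 1 = 12 = 2^2 · 3.
Divisors of 12: 1, 2, 3, 4, 6, 12.
Test each divisor d:
5^1 ≡ 5 (mod 13)
5^2 ≡ 12 (mod 13)
5^3 ≡ 8 (mod 13)
5^4 ≡ 1 (mod 13) ✓
Hence ord(5) = 4.

4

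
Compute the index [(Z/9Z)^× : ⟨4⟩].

2

By Lagrange's theorem, ord_9(4) divides φ(9) = φ(3^2) = 3·(3−1) = 6 = 2 · 3.
Divisors of 6: 1, 2, 3, 6.
Compute 4^d (mod 9) for the divisors d until we hit 1:
4^1 ≡ 4 (mod 9)
4^2 ≡ 7 (mod 9)
4^3 ≡ 1 (mod 9) ✓
So ord_9(4) = 3, hence |⟨4⟩| = 3.
[(Z/9Z)^× : ⟨4⟩] = 6/3 = 2.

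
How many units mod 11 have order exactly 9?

0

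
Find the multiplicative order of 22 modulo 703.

36

Since 22 ∈ (Z/703Z)^×, its order divides φ(703) = φ(19·37) = (19−1)·(37−1) = 18·36 = 648 = 2^3 · 3^4.
Divisors of 648: 1, 2, 3, 4, 6, 8, 9, 12, 18, 24, 27, 36, 54, 72, 81, 108, 162, 216, 324, 648.
Evaluate successive powers at the divisors of 648:
22^1 ≡ 22 (mod 703)
22^2 ≡ 484 (mod 703)
22^3 ≡ 103 (mod 703)
22^4 ≡ 157 (mod 703)
22^6 ≡ 64 (mod 703)
22^8 ≡ 44 (mod 703)
22^9 ≡ 265 (mod 703)
22^12 ≡ 581 (mod 703)
22^18 ≡ 628 (mod 703)
22^24 ≡ 121 (mod 703)
22^27 ≡ 512 (mod 703)
22^36 ≡ 1 (mod 703) ✓
The smallest such exponent is 36, so the order of 22 is 36.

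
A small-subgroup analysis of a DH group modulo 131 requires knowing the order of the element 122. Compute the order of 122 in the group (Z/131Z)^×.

130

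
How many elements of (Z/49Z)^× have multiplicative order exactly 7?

6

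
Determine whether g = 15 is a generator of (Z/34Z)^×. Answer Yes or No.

No

φ(34) = φ(2)·φ(17) = 1·16 = 16 = 2^4.
Test 15^(16/q) mod 34 for each prime factor q of 16:
15^8 ≡ 1 (mod 34)  [q = 2: ≡ 1 ✗]
Since 15^8 ≡ 1, the order of 15 divides 8 < 16, so 15 is not a primitive root.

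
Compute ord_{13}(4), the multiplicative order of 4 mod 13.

6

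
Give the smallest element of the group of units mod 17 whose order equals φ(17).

3

φ(17) = 17 − 1 = 16 = 2^4.
g is a primitive root iff g^(16/q) ≢ 1 (mod 17) for each prime q ∈ {2}.
g = 2: 2^8 ≡ 1 — hits 1, so not a primitive root.
g = 3: 3^8 ≡ 16 — none is 1, so 3 is a primitive root.
Hence the least primitive root of 17 is 3.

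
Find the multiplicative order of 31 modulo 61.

Since 31 ∈ (Z/61Z)^×, its order divides φ(61) = 61 − 1 = 60 = 2^2 · 3 · 5.
Divisors of 60: 1, 2, 3, 4, 5, 6, 10, 12, 15, 20, 30, 60.
Compute 31^d (mod 61) for the divisors d until we hit 1:
31^1 ≡ 31
31^2 ≡ 46
31^3 ≡ 23
31^4 ≡ 42
31^5 ≡ 21
31^6 ≡ 41
31^10 ≡ 14
31^12 ≡ 34
31^15 ≡ 50
31^20 ≡ 13
31^30 ≡ 60
31^60 ≡ 1
So ord_61(31) = 60.

60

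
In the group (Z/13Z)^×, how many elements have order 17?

φ(13) = 13 − 1 = 12 = 2^2 · 3.
In a cyclic group of order 12, there are φ(d) elements of order d for each divisor d of 12, and zero for non-divisors.
Here 12 is not a multiple of 17, so there are no elements of order 17.

0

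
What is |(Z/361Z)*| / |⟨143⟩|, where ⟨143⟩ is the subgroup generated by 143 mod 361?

1

By Lagrange's theorem, ord_361(143) divides φ(361) = φ(19^2) = 19·(19−1) = 342 = 2 · 3^2 · 19.
Divisors of 342: 1, 2, 3, 6, 9, 18, 19, 38, 57, 114, 171, 342.
Evaluate successive powers at the divisors of 342:
143^1 ≡ 143 (mod 361)
143^2 ≡ 233 (mod 361)
143^3 ≡ 107 (mod 361)
143^6 ≡ 258 (mod 361)
143^9 ≡ 170 (mod 361)
143^18 ≡ 20 (mod 361)
143^19 ≡ 333 (mod 361)
143^38 ≡ 62 (mod 361)
143^57 ≡ 69 (mod 361)
143^114 ≡ 68 (mod 361)
143^171 ≡ 360 (mod 361)
143^342 ≡ 1 (mod 361) ✓
So ord_361(143) = 342, hence |⟨143⟩| = 342.
The index is φ(361) / ord(143) = 342 / 342 = 1.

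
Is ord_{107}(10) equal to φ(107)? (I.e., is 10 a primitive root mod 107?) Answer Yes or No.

φ(107) = 107 − 1 = 106 = 2 · 53.
10 is a primitive root mod 107 iff 10^(φ(107)/q) ≢ 1 for every prime q | φ(107), i.e. q ∈ {2, 53}.
10^53 ≡ 1 (mod 107)  [q = 2: ≡ 1 ✗]
10^2 ≡ 100 (mod 107)  [q = 53: ≢ 1 ✓]
10^53 ≡ 1 shows ord(10) | 53, strictly less than φ(107); not a primitive root.

No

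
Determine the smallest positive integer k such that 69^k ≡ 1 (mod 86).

42

Since 69 ∈ (Z/86Z)^×, its order divides φ(86) = φ(2)·φ(43) = 1·42 = 42 = 2 · 3 · 7.
Divisors of 42: 1, 2, 3, 6, 7, 14, 21, 42.
Check 69^d mod 86 for each divisor in increasing order:
69^1 ≡ 69 (mod 86)
69^2 ≡ 31 (mod 86)
69^3 ≡ 75 (mod 86)
69^6 ≡ 35 (mod 86)
69^7 ≡ 7 (mod 86)
69^14 ≡ 49 (mod 86)
69^21 ≡ 85 (mod 86)
69^42 ≡ 1 (mod 86) ✓
Hence ord(69) = 42.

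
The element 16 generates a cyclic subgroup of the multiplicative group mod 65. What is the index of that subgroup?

16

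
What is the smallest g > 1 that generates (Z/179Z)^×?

φ(179) = 179 − 1 = 178 = 2 · 89.
g is a primitive root iff g^(178/q) ≢ 1 (mod 179) for each prime q ∈ {2, 89}.
g = 2: 2^89 ≡ 178; 2^2 ≡ 4 — none is 1, so 2 is a primitive root.
The smallest primitive root modulo 179 is 2.

2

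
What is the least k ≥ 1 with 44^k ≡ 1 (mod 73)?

Since 44 ∈ (Z/73Z)^×, its order divides φ(73) = 73 − 1 = 72 = 2^3 · 3^2.
Divisors of 72: 1, 2, 3, 4, 6, 8, 9, 12, 18, 24, 36, 72.
Compute 44^d (mod 73) for the divisors d until we hit 1:
44^1 ≡ 44 (mod 73)
44^2 ≡ 38 (mod 73)
44^3 ≡ 66 (mod 73)
44^4 ≡ 57 (mod 73)
44^6 ≡ 49 (mod 73)
44^8 ≡ 37 (mod 73)
44^9 ≡ 22 (mod 73)
44^12 ≡ 65 (mod 73)
44^18 ≡ 46 (mod 73)
44^24 ≡ 64 (mod 73)
44^36 ≡ 72 (mod 73)
44^72 ≡ 1 (mod 73) ✓
Hence ord(44) = 72.

72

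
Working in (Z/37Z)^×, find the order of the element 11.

6

ord(11) | φ(37) = 37 − 1 = 36 = 2^2 · 3^2.
Divisors of 36: 1, 2, 3, 4, 6, 9, 12, 18, 36.
Evaluate successive powers at the divisors of 36:
11^1 ≡ 11
11^2 ≡ 10
11^3 ≡ 36
11^4 ≡ 26
11^6 ≡ 1
The smallest such exponent is 6, so the order of 11 is 6.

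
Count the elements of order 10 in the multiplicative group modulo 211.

φ(211) = 211 − 1 = 210 = 2 · 3 · 5 · 7.
(Z/211Z)^× is cyclic (|G| = 210); a cyclic group of order m has exactly φ(d) elements of each order d | m, and none otherwise.
10 = 2 · 5 divides 210, and φ(10) = 4.

4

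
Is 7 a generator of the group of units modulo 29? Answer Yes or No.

No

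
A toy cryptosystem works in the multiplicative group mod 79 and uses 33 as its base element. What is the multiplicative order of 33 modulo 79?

26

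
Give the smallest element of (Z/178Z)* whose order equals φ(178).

3

φ(178) = φ(2)·φ(89) = 1·88 = 88 = 2^3 · 11.
g is a primitive root iff g^(88/q) ≢ 1 (mod 178) for each prime q ∈ {2, 11}.
g = 2: gcd(2, 178) = 2 > 1, not a unit — skip.
g = 3: 3^44 ≡ 177; 3^8 ≡ 153 — none is 1, so 3 is a primitive root.
Hence the least primitive root of 178 is 3.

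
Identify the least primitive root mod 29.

2

φ(29) = 29 − 1 = 28 = 2^2 · 7.
Test candidates g = 2, 3, … against the prime factors q ∈ {2, 7} of φ(29): g is a generator iff g^(28/q) ≢ 1 for every such q.
g = 2: 2^14 ≡ 28; 2^4 ≡ 16 — none is 1, so 2 is a primitive root.
So 2 is the smallest generator of (Z/29Z)^×.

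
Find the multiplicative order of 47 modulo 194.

8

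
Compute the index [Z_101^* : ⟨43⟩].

ord(43) | φ(101) = 101 − 1 = 100 = 2^2 · 5^2.
Divisors of 100: 1, 2, 4, 5, 10, 20, 25, 50, 100.
Compute 43^d (mod 101) for the divisors d until we hit 1:
43^1 ≡ 43 (mod 101)
43^2 ≡ 31 (mod 101)
43^4 ≡ 52 (mod 101)
43^5 ≡ 14 (mod 101)
43^10 ≡ 95 (mod 101)
43^20 ≡ 36 (mod 101)
43^25 ≡ 100 (mod 101)
43^50 ≡ 1 (mod 101) ✓
Thus |⟨43⟩| = ord(43) = 50.
[(Z/101Z)^× : ⟨43⟩] = 100/50 = 2.

2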